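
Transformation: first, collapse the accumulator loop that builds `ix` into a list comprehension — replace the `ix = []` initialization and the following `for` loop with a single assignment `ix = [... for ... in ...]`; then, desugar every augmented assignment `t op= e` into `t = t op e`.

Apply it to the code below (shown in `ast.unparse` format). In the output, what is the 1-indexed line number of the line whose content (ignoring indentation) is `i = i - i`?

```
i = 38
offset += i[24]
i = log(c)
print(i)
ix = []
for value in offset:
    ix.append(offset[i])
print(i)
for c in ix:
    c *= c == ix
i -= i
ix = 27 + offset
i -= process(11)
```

9

Transformed code:
i = 38
offset = offset + i[24]
i = log(c)
print(i)
ix = [offset[i] for value in offset]
print(i)
for c in ix:
    c = c * (c == ix)
i = i - i
ix = 27 + offset
i = i - process(11)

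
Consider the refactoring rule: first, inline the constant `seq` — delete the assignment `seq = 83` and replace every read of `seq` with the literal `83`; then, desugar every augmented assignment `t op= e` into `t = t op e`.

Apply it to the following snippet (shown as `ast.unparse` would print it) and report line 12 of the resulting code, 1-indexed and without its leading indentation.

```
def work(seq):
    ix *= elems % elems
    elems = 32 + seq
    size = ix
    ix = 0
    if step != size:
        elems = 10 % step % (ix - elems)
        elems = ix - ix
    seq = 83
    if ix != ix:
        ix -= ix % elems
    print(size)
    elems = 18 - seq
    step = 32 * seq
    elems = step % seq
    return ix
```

Transformed code:
def work(seq):
    ix = ix * (elems % elems)
    elems = 32 + 83
    size = ix
    ix = 0
    if step != size:
        elems = 10 % step % (ix - elems)
        elems = ix - ix
    if ix != ix:
        ix = ix - ix % elems
    print(size)
    elems = 18 - 83
    step = 32 * 83
    elems = step % 83
    return ix

elems = 18 - 83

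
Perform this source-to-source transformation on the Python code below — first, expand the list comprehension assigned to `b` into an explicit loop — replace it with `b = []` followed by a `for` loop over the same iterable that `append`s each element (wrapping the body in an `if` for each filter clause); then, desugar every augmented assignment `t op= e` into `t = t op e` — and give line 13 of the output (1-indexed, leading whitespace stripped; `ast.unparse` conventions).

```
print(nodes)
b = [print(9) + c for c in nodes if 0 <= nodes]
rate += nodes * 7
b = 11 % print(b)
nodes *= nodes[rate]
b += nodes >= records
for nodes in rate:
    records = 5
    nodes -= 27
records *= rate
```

records = records * rate

Transformed code:
print(nodes)
b = []
for c in nodes:
    if 0 <= nodes:
        b.append(print(9) + c)
rate = rate + nodes * 7
b = 11 % print(b)
nodes = nodes * nodes[rate]
b = b + (nodes >= records)
for nodes in rate:
    records = 5
    nodes = nodes - 27
records = records * rate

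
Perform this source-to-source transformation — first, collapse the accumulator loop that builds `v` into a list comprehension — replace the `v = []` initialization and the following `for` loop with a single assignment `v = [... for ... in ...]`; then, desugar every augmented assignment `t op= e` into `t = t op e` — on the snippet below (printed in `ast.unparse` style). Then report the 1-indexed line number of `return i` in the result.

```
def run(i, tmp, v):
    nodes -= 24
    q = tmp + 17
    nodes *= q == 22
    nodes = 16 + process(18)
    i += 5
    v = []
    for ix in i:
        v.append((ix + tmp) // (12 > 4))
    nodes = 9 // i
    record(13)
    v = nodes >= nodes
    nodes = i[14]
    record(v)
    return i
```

Transformed code:
def run(i, tmp, v):
    nodes = nodes - 24
    q = tmp + 17
    nodes = nodes * (q == 22)
    nodes = 16 + process(18)
    i = i + 5
    v = [(ix + tmp) // (12 > 4) for ix in i]
    nodes = 9 // i
    record(13)
    v = nodes >= nodes
    nodes = i[14]
    record(v)
    return i

13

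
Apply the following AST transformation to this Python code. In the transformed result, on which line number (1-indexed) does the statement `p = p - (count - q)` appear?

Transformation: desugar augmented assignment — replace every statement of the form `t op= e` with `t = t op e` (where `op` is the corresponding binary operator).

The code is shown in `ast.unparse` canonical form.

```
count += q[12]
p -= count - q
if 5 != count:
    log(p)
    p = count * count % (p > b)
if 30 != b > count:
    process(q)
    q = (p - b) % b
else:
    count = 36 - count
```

Transformed code:
count = count + q[12]
p = p - (count - q)
if 5 != count:
    log(p)
    p = count * count % (p > b)
if 30 != b > count:
    process(q)
    q = (p - b) % b
else:
    count = 36 - count

2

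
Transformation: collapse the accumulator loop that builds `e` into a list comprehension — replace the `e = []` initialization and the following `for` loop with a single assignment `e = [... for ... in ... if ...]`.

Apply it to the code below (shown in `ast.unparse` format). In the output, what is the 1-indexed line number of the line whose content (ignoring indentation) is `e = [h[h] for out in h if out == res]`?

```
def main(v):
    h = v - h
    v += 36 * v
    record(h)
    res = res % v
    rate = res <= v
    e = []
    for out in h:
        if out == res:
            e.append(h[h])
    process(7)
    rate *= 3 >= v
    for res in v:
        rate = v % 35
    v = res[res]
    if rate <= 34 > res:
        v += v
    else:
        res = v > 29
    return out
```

7

Transformed code:
def main(v):
    h = v - h
    v += 36 * v
    record(h)
    res = res % v
    rate = res <= v
    e = [h[h] for out in h if out == res]
    process(7)
    rate *= 3 >= v
    for res in v:
        rate = v % 35
    v = res[res]
    if rate <= 34 > res:
        v += v
    else:
        res = v > 29
    return out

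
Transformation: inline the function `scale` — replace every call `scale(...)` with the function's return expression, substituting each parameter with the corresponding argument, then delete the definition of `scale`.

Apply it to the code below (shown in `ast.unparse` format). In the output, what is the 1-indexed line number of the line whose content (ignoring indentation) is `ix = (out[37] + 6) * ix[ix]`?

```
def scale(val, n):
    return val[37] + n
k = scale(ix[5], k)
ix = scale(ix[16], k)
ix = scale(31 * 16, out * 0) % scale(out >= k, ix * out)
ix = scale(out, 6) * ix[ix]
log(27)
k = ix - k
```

4

Transformed code:
k = ix[5][37] + k
ix = ix[16][37] + k
ix = ((31 * 16)[37] + out * 0) % ((out >= k)[37] + ix * out)
ix = (out[37] + 6) * ix[ix]
log(27)
k = ix - k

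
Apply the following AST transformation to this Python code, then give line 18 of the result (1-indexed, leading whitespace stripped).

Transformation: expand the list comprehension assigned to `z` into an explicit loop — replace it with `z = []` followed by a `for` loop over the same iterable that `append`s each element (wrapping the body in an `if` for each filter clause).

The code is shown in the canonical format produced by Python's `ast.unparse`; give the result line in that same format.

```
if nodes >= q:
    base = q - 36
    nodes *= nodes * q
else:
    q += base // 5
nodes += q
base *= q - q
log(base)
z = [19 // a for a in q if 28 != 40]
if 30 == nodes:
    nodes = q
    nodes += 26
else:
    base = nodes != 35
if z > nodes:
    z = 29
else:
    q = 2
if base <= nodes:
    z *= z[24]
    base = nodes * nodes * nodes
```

Transformed code:
if nodes >= q:
    base = q - 36
    nodes *= nodes * q
else:
    q += base // 5
nodes += q
base *= q - q
log(base)
z = []
for a in q:
    if 28 != 40:
        z.append(19 // a)
if 30 == nodes:
    nodes = q
    nodes += 26
else:
    base = nodes != 35
if z > nodes:
    z = 29
else:
    q = 2
if base <= nodes:
    z *= z[24]
    base = nodes * nodes * nodes

if z > nodes:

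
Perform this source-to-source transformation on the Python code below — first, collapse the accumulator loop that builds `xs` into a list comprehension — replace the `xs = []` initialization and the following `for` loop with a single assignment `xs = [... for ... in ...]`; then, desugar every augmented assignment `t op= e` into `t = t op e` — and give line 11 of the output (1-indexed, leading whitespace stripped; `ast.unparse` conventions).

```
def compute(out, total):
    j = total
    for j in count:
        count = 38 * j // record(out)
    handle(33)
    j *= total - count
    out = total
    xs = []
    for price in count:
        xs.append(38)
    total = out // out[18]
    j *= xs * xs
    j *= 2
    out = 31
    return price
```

j = j * 2

Transformed code:
def compute(out, total):
    j = total
    for j in count:
        count = 38 * j // record(out)
    handle(33)
    j = j * (total - count)
    out = total
    xs = [38 for price in count]
    total = out // out[18]
    j = j * (xs * xs)
    j = j * 2
    out = 31
    return price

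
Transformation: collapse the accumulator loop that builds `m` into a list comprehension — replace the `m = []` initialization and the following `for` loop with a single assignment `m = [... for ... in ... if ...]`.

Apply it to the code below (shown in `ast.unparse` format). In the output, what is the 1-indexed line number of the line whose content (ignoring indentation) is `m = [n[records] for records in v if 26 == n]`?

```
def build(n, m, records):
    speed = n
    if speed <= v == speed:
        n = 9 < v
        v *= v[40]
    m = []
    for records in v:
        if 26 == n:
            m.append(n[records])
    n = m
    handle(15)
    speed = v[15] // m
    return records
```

6

Transformed code:
def build(n, m, records):
    speed = n
    if speed <= v == speed:
        n = 9 < v
        v *= v[40]
    m = [n[records] for records in v if 26 == n]
    n = m
    handle(15)
    speed = v[15] // m
    return records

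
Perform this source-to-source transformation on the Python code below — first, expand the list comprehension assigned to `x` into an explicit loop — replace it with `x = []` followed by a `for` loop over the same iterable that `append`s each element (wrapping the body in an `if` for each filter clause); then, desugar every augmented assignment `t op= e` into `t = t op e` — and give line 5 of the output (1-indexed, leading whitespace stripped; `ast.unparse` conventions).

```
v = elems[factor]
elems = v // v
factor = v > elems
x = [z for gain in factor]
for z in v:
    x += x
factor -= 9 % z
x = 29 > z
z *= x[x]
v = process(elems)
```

for gain in factor:

Transformed code:
v = elems[factor]
elems = v // v
factor = v > elems
x = []
for gain in factor:
    x.append(z)
for z in v:
    x = x + x
factor = factor - 9 % z
x = 29 > z
z = z * x[x]
v = process(elems)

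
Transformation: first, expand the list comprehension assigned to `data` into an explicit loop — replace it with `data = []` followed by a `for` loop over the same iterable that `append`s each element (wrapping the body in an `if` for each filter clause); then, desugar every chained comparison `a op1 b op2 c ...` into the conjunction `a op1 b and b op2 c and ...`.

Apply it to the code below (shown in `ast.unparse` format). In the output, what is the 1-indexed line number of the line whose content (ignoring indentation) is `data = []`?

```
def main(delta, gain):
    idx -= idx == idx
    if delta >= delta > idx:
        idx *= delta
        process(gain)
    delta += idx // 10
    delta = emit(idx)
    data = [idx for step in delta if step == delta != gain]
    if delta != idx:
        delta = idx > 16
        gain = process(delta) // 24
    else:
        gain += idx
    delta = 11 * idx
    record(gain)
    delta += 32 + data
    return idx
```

Transformed code:
def main(delta, gain):
    idx -= idx == idx
    if delta >= delta and delta > idx:
        idx *= delta
        process(gain)
    delta += idx // 10
    delta = emit(idx)
    data = []
    for step in delta:
        if step == delta and delta != gain:
            data.append(idx)
    if delta != idx:
        delta = idx > 16
        gain = process(delta) // 24
    else:
        gain += idx
    delta = 11 * idx
    record(gain)
    delta += 32 + data
    return idx

8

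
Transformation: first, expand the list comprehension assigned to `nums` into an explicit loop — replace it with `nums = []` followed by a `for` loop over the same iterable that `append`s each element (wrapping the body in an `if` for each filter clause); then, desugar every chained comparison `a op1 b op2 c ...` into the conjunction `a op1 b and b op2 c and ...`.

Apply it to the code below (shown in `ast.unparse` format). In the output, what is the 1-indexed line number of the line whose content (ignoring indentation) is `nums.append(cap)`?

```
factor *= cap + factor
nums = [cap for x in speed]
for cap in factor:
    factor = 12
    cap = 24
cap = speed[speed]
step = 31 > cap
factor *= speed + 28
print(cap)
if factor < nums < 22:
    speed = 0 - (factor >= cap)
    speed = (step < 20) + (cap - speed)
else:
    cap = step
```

4

Transformed code:
factor *= cap + factor
nums = []
for x in speed:
    nums.append(cap)
for cap in factor:
    factor = 12
    cap = 24
cap = speed[speed]
step = 31 > cap
factor *= speed + 28
print(cap)
if factor < nums and nums < 22:
    speed = 0 - (factor >= cap)
    speed = (step < 20) + (cap - speed)
else:
    cap = step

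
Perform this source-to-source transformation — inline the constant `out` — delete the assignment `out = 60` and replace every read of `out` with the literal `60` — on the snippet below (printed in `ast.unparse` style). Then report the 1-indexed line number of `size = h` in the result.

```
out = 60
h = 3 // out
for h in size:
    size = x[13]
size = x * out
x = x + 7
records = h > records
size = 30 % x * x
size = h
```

8

Transformed code:
h = 3 // 60
for h in size:
    size = x[13]
size = x * 60
x = x + 7
records = h > records
size = 30 % x * x
size = h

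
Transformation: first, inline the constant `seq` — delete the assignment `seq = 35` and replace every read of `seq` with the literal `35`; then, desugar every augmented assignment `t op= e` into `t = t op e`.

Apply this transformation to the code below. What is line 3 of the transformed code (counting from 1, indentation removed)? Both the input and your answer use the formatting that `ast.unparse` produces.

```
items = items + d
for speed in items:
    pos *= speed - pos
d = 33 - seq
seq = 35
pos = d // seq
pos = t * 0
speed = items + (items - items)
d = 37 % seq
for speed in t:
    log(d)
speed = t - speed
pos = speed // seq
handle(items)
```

Transformed code:
items = items + d
for speed in items:
    pos = pos * (speed - pos)
d = 33 - 35
pos = d // 35
pos = t * 0
speed = items + (items - items)
d = 37 % 35
for speed in t:
    log(d)
speed = t - speed
pos = speed // 35
handle(items)

pos = pos * (speed - pos)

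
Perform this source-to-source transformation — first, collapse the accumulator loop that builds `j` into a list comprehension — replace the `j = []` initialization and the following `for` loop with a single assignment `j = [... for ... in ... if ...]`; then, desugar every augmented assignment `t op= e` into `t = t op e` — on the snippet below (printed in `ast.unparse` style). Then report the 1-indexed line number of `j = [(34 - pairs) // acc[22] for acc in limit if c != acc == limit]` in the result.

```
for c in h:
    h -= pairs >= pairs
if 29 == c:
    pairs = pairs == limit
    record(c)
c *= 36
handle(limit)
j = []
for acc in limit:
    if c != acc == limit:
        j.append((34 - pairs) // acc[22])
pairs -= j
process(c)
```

8

Transformed code:
for c in h:
    h = h - (pairs >= pairs)
if 29 == c:
    pairs = pairs == limit
    record(c)
c = c * 36
handle(limit)
j = [(34 - pairs) // acc[22] for acc in limit if c != acc == limit]
pairs = pairs - j
process(c)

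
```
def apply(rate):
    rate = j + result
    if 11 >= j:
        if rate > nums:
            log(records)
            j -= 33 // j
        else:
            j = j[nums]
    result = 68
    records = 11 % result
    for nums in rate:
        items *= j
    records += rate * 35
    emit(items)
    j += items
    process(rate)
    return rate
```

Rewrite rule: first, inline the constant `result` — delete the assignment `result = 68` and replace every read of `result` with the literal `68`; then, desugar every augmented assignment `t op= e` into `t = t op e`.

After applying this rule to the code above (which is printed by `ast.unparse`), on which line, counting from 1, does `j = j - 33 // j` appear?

Transformed code:
def apply(rate):
    rate = j + 68
    if 11 >= j:
        if rate > nums:
            log(records)
            j = j - 33 // j
        else:
            j = j[nums]
    records = 11 % 68
    for nums in rate:
        items = items * j
    records = records + rate * 35
    emit(items)
    j = j + items
    process(rate)
    return rate

6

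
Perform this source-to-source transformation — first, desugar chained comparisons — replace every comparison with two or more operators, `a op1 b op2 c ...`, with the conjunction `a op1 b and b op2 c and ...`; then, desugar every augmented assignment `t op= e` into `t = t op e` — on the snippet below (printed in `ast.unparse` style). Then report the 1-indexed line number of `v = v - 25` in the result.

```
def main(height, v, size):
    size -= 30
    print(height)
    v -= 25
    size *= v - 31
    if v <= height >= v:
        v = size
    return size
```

4

Transformed code:
def main(height, v, size):
    size = size - 30
    print(height)
    v = v - 25
    size = size * (v - 31)
    if v <= height and height >= v:
        v = size
    return size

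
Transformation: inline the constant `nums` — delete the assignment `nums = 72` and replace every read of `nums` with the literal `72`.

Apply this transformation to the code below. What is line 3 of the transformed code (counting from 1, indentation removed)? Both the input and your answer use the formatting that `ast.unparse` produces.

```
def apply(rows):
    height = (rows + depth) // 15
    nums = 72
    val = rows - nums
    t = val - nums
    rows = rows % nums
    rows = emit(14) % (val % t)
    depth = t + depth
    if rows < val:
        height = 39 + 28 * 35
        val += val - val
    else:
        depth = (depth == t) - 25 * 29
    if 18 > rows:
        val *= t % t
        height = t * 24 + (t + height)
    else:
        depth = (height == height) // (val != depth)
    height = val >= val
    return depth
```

val = rows - 72

Transformed code:
def apply(rows):
    height = (rows + depth) // 15
    val = rows - 72
    t = val - 72
    rows = rows % 72
    rows = emit(14) % (val % t)
    depth = t + depth
    if rows < val:
        height = 39 + 28 * 35
        val += val - val
    else:
        depth = (depth == t) - 25 * 29
    if 18 > rows:
        val *= t % t
        height = t * 24 + (t + height)
    else:
        depth = (height == height) // (val != depth)
    height = val >= val
    return depth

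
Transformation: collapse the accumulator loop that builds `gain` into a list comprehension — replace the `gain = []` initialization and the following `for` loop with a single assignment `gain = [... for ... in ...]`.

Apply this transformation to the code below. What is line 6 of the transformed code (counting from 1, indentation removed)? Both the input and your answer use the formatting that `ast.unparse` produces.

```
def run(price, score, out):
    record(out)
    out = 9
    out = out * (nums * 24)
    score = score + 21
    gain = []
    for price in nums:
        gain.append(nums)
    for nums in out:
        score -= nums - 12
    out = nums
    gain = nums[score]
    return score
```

gain = [nums for price in nums]

Transformed code:
def run(price, score, out):
    record(out)
    out = 9
    out = out * (nums * 24)
    score = score + 21
    gain = [nums for price in nums]
    for nums in out:
        score -= nums - 12
    out = nums
    gain = nums[score]
    return score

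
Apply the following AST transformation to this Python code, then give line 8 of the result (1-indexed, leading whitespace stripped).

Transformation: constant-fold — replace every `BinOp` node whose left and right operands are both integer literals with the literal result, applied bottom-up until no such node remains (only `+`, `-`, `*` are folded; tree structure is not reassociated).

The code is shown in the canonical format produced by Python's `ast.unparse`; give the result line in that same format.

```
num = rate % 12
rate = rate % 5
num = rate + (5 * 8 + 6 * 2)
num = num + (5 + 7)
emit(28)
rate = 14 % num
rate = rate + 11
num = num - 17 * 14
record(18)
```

num = num - 238

Transformed code:
num = rate % 12
rate = rate % 5
num = rate + 52
num = num + 12
emit(28)
rate = 14 % num
rate = rate + 11
num = num - 238
record(18)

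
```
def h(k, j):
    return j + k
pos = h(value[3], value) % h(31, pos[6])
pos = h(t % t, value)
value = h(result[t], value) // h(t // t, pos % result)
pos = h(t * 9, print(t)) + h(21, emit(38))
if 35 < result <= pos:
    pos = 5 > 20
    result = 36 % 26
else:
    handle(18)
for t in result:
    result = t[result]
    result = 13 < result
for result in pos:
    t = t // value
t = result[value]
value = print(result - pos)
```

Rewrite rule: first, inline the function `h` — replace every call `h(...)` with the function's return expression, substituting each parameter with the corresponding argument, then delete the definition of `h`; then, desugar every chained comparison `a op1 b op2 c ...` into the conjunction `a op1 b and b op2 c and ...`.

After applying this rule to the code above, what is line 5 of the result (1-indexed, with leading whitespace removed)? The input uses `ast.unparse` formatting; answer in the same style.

Transformed code:
pos = (value + value[3]) % (pos[6] + 31)
pos = value + t % t
value = (value + result[t]) // (pos % result + t // t)
pos = print(t) + t * 9 + (emit(38) + 21)
if 35 < result and result <= pos:
    pos = 5 > 20
    result = 36 % 26
else:
    handle(18)
for t in result:
    result = t[result]
    result = 13 < result
for result in pos:
    t = t // value
t = result[value]
value = print(result - pos)

if 35 < result and result <= pos:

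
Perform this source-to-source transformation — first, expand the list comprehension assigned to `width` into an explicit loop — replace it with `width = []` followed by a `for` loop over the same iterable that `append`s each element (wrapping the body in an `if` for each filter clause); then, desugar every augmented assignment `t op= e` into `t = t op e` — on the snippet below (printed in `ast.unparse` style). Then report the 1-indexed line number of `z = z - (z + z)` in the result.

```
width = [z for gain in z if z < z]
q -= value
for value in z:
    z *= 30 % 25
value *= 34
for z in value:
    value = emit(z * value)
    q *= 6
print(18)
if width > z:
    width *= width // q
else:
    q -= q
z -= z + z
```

17

Transformed code:
width = []
for gain in z:
    if z < z:
        width.append(z)
q = q - value
for value in z:
    z = z * (30 % 25)
value = value * 34
for z in value:
    value = emit(z * value)
    q = q * 6
print(18)
if width > z:
    width = width * (width // q)
else:
    q = q - q
z = z - (z + z)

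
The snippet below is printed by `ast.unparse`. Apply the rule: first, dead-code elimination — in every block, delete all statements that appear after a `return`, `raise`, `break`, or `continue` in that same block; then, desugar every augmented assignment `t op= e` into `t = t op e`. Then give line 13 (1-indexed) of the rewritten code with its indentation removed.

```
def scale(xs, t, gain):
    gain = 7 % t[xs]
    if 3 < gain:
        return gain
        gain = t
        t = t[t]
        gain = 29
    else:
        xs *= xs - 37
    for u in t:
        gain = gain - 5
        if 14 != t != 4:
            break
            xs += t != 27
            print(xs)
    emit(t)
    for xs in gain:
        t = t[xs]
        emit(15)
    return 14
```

t = t[xs]

Transformed code:
def scale(xs, t, gain):
    gain = 7 % t[xs]
    if 3 < gain:
        return gain
    else:
        xs = xs * (xs - 37)
    for u in t:
        gain = gain - 5
        if 14 != t != 4:
            break
    emit(t)
    for xs in gain:
        t = t[xs]
        emit(15)
    return 14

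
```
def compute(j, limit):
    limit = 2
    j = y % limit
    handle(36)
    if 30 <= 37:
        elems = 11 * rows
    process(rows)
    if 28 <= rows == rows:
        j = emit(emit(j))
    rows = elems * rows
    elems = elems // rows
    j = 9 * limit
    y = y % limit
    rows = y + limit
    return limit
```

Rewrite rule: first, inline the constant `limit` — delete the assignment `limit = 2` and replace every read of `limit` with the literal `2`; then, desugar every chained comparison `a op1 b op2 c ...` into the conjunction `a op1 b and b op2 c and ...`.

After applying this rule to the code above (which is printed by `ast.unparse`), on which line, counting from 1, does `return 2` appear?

Transformed code:
def compute(j, limit):
    j = y % 2
    handle(36)
    if 30 <= 37:
        elems = 11 * rows
    process(rows)
    if 28 <= rows and rows == rows:
        j = emit(emit(j))
    rows = elems * rows
    elems = elems // rows
    j = 9 * 2
    y = y % 2
    rows = y + 2
    return 2

14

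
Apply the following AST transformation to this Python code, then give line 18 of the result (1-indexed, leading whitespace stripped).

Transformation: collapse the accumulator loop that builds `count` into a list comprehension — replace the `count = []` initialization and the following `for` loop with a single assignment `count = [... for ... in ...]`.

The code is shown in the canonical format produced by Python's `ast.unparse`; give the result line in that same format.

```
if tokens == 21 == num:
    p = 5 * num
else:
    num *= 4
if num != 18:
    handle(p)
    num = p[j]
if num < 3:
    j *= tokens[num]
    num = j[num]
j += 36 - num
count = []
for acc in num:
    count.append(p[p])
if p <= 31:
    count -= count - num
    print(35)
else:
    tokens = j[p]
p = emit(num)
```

p = emit(num)

Transformed code:
if tokens == 21 == num:
    p = 5 * num
else:
    num *= 4
if num != 18:
    handle(p)
    num = p[j]
if num < 3:
    j *= tokens[num]
    num = j[num]
j += 36 - num
count = [p[p] for acc in num]
if p <= 31:
    count -= count - num
    print(35)
else:
    tokens = j[p]
p = emit(num)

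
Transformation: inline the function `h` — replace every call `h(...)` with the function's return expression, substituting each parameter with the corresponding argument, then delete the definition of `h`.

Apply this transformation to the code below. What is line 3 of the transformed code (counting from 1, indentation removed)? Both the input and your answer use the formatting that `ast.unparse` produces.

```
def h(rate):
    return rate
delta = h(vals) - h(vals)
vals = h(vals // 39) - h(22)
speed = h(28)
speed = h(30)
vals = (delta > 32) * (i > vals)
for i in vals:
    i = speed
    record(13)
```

speed = 28

Transformed code:
delta = vals - vals
vals = vals // 39 - 22
speed = 28
speed = 30
vals = (delta > 32) * (i > vals)
for i in vals:
    i = speed
    record(13)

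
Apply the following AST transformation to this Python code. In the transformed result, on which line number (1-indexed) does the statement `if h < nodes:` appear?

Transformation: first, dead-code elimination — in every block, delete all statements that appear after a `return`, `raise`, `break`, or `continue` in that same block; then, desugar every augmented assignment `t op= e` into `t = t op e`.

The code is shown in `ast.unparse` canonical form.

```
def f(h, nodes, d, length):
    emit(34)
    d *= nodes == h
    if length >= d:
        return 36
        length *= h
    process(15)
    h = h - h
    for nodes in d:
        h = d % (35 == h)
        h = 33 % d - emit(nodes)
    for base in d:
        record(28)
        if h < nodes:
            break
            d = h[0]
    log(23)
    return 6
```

13

Transformed code:
def f(h, nodes, d, length):
    emit(34)
    d = d * (nodes == h)
    if length >= d:
        return 36
    process(15)
    h = h - h
    for nodes in d:
        h = d % (35 == h)
        h = 33 % d - emit(nodes)
    for base in d:
        record(28)
        if h < nodes:
            break
    log(23)
    return 6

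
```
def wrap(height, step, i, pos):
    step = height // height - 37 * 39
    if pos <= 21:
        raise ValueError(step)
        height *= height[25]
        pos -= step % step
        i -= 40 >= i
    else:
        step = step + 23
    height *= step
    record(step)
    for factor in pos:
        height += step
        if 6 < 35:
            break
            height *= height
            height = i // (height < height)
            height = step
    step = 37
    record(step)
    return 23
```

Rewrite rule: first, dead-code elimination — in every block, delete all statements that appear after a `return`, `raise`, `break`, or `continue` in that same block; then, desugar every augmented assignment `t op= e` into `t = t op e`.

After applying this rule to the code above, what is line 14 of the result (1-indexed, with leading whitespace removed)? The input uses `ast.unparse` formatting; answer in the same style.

Transformed code:
def wrap(height, step, i, pos):
    step = height // height - 37 * 39
    if pos <= 21:
        raise ValueError(step)
    else:
        step = step + 23
    height = height * step
    record(step)
    for factor in pos:
        height = height + step
        if 6 < 35:
            break
    step = 37
    record(step)
    return 23

record(step)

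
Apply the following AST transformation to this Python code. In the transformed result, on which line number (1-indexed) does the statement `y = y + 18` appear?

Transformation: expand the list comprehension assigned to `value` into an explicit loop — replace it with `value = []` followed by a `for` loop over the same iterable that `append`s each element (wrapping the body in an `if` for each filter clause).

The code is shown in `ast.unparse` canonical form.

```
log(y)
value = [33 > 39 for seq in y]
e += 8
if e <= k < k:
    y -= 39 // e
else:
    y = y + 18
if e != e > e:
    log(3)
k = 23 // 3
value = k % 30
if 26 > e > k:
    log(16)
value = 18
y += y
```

9

Transformed code:
log(y)
value = []
for seq in y:
    value.append(33 > 39)
e += 8
if e <= k < k:
    y -= 39 // e
else:
    y = y + 18
if e != e > e:
    log(3)
k = 23 // 3
value = k % 30
if 26 > e > k:
    log(16)
value = 18
y += y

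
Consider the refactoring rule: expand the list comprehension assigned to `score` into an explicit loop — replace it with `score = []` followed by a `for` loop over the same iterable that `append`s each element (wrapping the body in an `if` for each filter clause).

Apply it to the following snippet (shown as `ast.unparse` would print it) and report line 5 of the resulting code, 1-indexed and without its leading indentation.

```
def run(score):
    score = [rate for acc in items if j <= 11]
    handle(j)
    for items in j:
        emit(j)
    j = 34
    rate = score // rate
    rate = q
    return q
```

Transformed code:
def run(score):
    score = []
    for acc in items:
        if j <= 11:
            score.append(rate)
    handle(j)
    for items in j:
        emit(j)
    j = 34
    rate = score // rate
    rate = q
    return q

score.append(rate)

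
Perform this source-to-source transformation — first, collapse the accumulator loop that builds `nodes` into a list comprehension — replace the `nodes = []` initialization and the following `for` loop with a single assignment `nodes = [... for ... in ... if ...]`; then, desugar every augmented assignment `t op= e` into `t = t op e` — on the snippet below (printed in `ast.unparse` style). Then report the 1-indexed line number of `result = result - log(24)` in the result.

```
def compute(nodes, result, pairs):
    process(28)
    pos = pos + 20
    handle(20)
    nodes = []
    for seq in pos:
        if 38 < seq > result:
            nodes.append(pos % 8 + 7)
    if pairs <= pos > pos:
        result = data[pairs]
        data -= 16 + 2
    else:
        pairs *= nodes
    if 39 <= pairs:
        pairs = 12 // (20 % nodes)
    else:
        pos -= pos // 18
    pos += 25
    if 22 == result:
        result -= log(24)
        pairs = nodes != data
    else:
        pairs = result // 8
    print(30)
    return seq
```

Transformed code:
def compute(nodes, result, pairs):
    process(28)
    pos = pos + 20
    handle(20)
    nodes = [pos % 8 + 7 for seq in pos if 38 < seq > result]
    if pairs <= pos > pos:
        result = data[pairs]
        data = data - (16 + 2)
    else:
        pairs = pairs * nodes
    if 39 <= pairs:
        pairs = 12 // (20 % nodes)
    else:
        pos = pos - pos // 18
    pos = pos + 25
    if 22 == result:
        result = result - log(24)
        pairs = nodes != data
    else:
        pairs = result // 8
    print(30)
    return seq

17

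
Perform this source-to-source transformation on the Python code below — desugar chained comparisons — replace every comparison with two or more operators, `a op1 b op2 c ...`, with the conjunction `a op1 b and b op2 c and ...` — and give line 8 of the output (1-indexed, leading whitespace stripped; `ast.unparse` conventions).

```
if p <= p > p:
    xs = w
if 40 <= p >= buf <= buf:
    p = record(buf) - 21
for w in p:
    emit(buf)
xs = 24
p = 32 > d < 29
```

Transformed code:
if p <= p and p > p:
    xs = w
if 40 <= p and p >= buf and (buf <= buf):
    p = record(buf) - 21
for w in p:
    emit(buf)
xs = 24
p = 32 > d and d < 29

p = 32 > d and d < 29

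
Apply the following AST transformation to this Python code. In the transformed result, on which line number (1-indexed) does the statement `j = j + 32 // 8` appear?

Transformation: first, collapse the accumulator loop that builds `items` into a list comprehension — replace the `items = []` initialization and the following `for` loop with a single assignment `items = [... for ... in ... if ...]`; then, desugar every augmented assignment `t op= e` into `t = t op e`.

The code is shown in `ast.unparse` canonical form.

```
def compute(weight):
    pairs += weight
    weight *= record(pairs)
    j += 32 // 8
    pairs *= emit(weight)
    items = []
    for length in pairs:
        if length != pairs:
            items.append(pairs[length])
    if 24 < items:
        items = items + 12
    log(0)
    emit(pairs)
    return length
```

Transformed code:
def compute(weight):
    pairs = pairs + weight
    weight = weight * record(pairs)
    j = j + 32 // 8
    pairs = pairs * emit(weight)
    items = [pairs[length] for length in pairs if length != pairs]
    if 24 < items:
        items = items + 12
    log(0)
    emit(pairs)
    return length

4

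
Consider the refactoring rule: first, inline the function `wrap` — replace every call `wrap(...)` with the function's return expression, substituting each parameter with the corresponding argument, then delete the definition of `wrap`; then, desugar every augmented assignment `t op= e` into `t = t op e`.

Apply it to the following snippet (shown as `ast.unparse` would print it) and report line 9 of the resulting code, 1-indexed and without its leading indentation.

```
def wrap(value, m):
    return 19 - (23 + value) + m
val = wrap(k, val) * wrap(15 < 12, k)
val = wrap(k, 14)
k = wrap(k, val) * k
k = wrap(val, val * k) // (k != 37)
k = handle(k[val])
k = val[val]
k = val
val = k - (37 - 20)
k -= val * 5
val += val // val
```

Transformed code:
val = (19 - (23 + k) + val) * (19 - (23 + (15 < 12)) + k)
val = 19 - (23 + k) + 14
k = (19 - (23 + k) + val) * k
k = (19 - (23 + val) + val * k) // (k != 37)
k = handle(k[val])
k = val[val]
k = val
val = k - (37 - 20)
k = k - val * 5
val = val + val // val

k = k - val * 5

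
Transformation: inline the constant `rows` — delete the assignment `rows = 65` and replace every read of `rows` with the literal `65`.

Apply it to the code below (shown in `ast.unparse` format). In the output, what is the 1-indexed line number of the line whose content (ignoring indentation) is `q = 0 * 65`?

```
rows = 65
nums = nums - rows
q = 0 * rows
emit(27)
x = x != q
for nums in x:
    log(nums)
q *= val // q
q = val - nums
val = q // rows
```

Transformed code:
nums = nums - 65
q = 0 * 65
emit(27)
x = x != q
for nums in x:
    log(nums)
q *= val // q
q = val - nums
val = q // 65

2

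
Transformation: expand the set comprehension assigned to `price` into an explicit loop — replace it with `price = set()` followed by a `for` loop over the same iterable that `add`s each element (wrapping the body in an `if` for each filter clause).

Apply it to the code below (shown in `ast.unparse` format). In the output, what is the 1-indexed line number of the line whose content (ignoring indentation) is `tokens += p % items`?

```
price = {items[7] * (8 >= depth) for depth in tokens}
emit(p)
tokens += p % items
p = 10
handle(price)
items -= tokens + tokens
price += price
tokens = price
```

5

Transformed code:
price = set()
for depth in tokens:
    price.add(items[7] * (8 >= depth))
emit(p)
tokens += p % items
p = 10
handle(price)
items -= tokens + tokens
price += price
tokens = price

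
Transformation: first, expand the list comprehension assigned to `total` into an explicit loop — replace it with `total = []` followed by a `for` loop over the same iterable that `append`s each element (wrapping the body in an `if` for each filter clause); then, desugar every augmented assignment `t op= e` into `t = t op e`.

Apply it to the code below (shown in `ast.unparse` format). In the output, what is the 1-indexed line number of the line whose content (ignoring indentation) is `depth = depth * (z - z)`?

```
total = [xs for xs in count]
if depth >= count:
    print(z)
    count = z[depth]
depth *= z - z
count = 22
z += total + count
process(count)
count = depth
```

7

Transformed code:
total = []
for xs in count:
    total.append(xs)
if depth >= count:
    print(z)
    count = z[depth]
depth = depth * (z - z)
count = 22
z = z + (total + count)
process(count)
count = depth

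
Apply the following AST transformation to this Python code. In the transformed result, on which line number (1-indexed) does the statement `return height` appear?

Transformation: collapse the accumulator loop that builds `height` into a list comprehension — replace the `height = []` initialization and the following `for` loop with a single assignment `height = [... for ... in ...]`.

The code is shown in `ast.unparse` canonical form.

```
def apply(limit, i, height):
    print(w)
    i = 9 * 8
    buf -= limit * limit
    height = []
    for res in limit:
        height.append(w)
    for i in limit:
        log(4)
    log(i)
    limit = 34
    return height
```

10

Transformed code:
def apply(limit, i, height):
    print(w)
    i = 9 * 8
    buf -= limit * limit
    height = [w for res in limit]
    for i in limit:
        log(4)
    log(i)
    limit = 34
    return height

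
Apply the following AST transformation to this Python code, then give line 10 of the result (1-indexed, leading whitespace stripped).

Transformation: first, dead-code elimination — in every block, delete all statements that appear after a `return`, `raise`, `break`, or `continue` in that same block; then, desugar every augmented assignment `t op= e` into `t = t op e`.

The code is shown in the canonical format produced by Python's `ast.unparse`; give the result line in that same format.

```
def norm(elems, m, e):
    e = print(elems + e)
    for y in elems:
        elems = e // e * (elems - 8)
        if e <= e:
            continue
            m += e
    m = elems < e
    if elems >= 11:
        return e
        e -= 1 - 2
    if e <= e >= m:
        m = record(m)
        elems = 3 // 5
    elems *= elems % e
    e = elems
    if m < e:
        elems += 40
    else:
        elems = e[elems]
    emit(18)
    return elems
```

Transformed code:
def norm(elems, m, e):
    e = print(elems + e)
    for y in elems:
        elems = e // e * (elems - 8)
        if e <= e:
            continue
    m = elems < e
    if elems >= 11:
        return e
    if e <= e >= m:
        m = record(m)
        elems = 3 // 5
    elems = elems * (elems % e)
    e = elems
    if m < e:
        elems = elems + 40
    else:
        elems = e[elems]
    emit(18)
    return elems

if e <= e >= m: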